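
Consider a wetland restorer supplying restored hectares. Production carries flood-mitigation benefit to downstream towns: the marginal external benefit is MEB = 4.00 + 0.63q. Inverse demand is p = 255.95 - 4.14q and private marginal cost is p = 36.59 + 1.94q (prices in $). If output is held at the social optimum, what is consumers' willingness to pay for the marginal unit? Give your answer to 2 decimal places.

P = $86.28

Social marginal cost = private MC − MEB = 32.59 + 1.31q.
Set SMC = demand: 32.59 + 1.31q = 255.95 - 4.14q → q* = 40.9835.
Consumer price on the demand curve at q*: 255.95 − 4.14×40.9835 = 86.2783.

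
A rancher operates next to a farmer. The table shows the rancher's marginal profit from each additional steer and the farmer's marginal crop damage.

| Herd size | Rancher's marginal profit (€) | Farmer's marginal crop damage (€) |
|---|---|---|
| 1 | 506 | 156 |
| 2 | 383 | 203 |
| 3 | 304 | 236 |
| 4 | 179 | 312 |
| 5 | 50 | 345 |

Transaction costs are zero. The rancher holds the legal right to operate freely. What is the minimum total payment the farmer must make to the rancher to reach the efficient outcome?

Left alone the rancher would choose level 5 (marginal profit stays positive).
Efficient level: k* = 3 (marginal profit ≥ marginal crop damage through 3).
The farmer must at least cover the rancher's forgone profit from cutting 5→3: 179 + 50 = 229.

€229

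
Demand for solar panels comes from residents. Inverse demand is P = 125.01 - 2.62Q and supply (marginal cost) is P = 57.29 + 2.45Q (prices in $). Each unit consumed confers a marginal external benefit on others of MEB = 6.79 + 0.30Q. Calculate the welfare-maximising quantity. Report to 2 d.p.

Social marginal benefit = demand + MEB = 131.80 - 2.32Q.
Set SMB = MC: 131.80 - 2.32Q = 57.29 + 2.45Q → Q* = 15.6205.

Q* = 15.62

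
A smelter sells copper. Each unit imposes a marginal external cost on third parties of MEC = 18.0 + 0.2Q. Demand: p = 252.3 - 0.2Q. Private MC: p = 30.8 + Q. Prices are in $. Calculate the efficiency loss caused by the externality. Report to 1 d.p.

Market equilibrium (private): 30.8 + Q = 252.3 - 0.2Q → Q_m = 184.5833.
Social marginal cost = private MC + MEC = 48.8 + 1.2Q.
Set SMC = demand: 48.8 + 1.2Q = 252.3 - 0.2Q → Q* = 145.3571.
The loss is the area between SMC and demand from Q* to Q_m; with linear curves that's a triangle of height MEC(Q_m).
DWL = ½ × 39.2262 × 54.9167 = 1077.0867.

DWL = $1077.1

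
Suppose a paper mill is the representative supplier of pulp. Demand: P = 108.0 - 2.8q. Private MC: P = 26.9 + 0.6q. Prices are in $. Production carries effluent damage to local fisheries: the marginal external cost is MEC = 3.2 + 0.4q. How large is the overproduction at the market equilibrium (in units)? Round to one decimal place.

Market equilibrium (private): 26.9 + 0.6q = 108.0 - 2.8q → q_m = 23.8529.
Social marginal cost = private MC + MEC = 30.1 + q.
Set SMC = demand: 30.1 + q = 108.0 - 2.8q → q* = 20.5000.
Gap = |23.8529 − 20.5000| = 3.3529.

3.4 units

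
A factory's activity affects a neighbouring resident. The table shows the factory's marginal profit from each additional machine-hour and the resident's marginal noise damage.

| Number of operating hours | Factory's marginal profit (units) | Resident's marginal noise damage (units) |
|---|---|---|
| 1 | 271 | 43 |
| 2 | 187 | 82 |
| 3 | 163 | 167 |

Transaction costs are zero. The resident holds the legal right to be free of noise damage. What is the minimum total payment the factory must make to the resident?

Efficient level: marginal profit ≥ marginal noise damage through level 2, so k* = 2.
With the resident holding the right, the factory must at least compensate total damage at k*: 43 + 82 = 125.

125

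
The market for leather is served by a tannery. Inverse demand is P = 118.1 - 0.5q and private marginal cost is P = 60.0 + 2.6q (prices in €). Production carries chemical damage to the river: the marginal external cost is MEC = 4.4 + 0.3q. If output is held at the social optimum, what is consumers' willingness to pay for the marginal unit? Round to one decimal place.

P = €110.2

Social marginal cost = private MC + MEC = 64.4 + 2.9q.
Set SMC = demand: 64.4 + 2.9q = 118.1 - 0.5q → q* = 15.7941.
Consumer price on the demand curve at q*: 118.1 − 0.5×15.7941 = 110.2030.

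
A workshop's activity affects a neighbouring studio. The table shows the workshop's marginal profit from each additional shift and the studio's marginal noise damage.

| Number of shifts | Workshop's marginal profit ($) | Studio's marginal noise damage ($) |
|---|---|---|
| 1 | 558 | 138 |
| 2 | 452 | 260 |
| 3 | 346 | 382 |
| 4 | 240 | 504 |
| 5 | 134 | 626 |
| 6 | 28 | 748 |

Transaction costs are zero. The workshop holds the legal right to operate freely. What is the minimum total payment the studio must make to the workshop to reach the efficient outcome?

$748

Left alone the workshop would choose level 6 (marginal profit stays positive).
Efficient level: k* = 2 (marginal profit ≥ marginal noise damage through 2).
The studio must at least cover the workshop's forgone profit from cutting 6→2: 346 + 240 + 134 + 28 = 748.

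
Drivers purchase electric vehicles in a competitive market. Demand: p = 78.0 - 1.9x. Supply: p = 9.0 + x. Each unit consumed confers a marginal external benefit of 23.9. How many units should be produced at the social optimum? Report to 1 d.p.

x* = 32.0

Social marginal benefit = demand + MEB = 101.9 - 1.9x.
Set SMB = MC: 101.9 - 1.9x = 9.0 + x → x* = 32.0345.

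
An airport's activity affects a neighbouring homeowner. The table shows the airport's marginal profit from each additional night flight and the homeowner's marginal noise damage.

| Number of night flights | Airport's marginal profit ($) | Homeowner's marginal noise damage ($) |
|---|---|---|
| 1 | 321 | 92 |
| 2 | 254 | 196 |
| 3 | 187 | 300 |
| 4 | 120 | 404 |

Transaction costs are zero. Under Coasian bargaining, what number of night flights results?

Bargaining reaches the level where marginal profit last exceeds marginal noise damage.
That holds through level 2 (254 ≥ 196) but not at 3 (187 < 300).

2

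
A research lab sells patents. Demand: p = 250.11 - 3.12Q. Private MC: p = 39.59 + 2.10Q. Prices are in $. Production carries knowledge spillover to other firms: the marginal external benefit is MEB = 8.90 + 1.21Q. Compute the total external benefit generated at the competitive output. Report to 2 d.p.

Market equilibrium (private): 39.59 + 2.10Q = 250.11 - 3.12Q → Q_m = 40.3295.
Total external benefit = ∫₀^{Q_m} (8.90 + 1.21Q) dQ = 8.90×40.3295 + ½×1.21×40.3295² = 1342.9460.

$1342.95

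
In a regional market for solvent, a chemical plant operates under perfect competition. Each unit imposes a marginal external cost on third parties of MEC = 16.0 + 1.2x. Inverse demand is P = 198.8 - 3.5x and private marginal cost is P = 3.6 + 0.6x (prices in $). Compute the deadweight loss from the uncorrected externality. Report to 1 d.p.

Market equilibrium (private): 3.6 + 0.6x = 198.8 - 3.5x → x_m = 47.6098.
Social marginal cost = private MC + MEC = 19.6 + 1.8x.
Set SMC = demand: 19.6 + 1.8x = 198.8 - 3.5x → x* = 33.8113.
The welfare-loss triangle has base |x_m − x*| and height MEC(x_m) (the vertical gap between SMC and demand is zero at x* and MEC at x_m).
DWL = ½ × 13.7985 × 73.1317 = 504.5539.

DWL = $504.6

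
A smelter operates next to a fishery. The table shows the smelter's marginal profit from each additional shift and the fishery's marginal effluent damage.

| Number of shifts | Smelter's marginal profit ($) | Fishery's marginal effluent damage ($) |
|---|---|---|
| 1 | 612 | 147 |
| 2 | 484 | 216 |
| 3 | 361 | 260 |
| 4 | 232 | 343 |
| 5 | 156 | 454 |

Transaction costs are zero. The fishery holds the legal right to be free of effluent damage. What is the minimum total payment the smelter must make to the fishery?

$623

Efficient level: marginal profit ≥ marginal effluent damage through level 3, so k* = 3.
With the fishery holding the right, the smelter must at least compensate total damage at k*: 147 + 216 + 260 = 623.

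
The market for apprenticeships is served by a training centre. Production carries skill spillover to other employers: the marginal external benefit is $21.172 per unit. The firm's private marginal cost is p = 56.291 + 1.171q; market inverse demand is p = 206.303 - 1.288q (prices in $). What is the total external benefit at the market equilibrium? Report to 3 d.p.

$1291.604

Market equilibrium (private): 56.291 + 1.171q = 206.303 - 1.288q → q_m = 61.0053.
Total external benefit = MEB × q_m = 21.172 × 61.0053 = 1291.6042.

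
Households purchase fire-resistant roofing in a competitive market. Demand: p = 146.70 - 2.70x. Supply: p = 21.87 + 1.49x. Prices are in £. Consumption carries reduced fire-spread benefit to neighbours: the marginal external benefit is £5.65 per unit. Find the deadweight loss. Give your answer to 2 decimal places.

DWL = £3.81

Market equilibrium (private): 21.87 + 1.49x = 146.70 - 2.70x → x_m = 29.7924.
Social marginal benefit = demand + MEB = 152.35 - 2.70x.
Set SMB = MC: 152.35 - 2.70x = 21.87 + 1.49x → x* = 31.1408.
The loss is the area between SMB and MC from x* to x_m; with linear curves that's a triangle of height MEB(x_m).
DWL = ½ × 1.3484 × 5.6500 = 3.8092.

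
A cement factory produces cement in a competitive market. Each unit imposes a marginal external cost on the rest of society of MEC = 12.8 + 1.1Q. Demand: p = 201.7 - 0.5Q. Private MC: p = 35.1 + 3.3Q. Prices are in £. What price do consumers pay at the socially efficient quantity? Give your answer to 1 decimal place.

P = £186.0

Social marginal cost = private MC + MEC = 47.9 + 4.4Q.
Set SMC = demand: 47.9 + 4.4Q = 201.7 - 0.5Q → Q* = 31.3878.
Consumer price on the demand curve at Q*: 201.7 − 0.5×31.3878 = 186.0061.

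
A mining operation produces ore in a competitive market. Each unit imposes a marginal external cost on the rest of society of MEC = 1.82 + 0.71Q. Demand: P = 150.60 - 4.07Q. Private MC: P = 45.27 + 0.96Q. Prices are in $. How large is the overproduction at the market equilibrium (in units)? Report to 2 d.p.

Market equilibrium (private): 45.27 + 0.96Q = 150.60 - 4.07Q → Q_m = 20.9404.
Social marginal cost = private MC + MEC = 47.09 + 1.67Q.
Set SMC = demand: 47.09 + 1.67Q = 150.60 - 4.07Q → Q* = 18.0331.
Gap = |20.9404 − 18.0331| = 2.9073.

2.91 units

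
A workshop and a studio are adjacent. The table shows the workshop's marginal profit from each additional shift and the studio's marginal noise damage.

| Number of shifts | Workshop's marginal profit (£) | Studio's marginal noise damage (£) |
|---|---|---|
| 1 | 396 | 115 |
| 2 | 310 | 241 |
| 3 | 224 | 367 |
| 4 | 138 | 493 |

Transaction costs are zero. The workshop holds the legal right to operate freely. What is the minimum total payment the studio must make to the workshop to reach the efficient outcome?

Left alone the workshop would choose level 4 (marginal profit stays positive).
Efficient level: k* = 2 (marginal profit ≥ marginal noise damage through 2).
The studio must at least cover the workshop's forgone profit from cutting 4→2: 224 + 138 = 362.

£362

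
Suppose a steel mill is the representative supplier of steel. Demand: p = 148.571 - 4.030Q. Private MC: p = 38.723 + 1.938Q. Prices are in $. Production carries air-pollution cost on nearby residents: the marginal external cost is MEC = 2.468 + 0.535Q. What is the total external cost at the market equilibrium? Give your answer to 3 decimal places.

Market equilibrium (private): 38.723 + 1.938Q = 148.571 - 4.030Q → Q_m = 18.4062.
Total external cost = ∫₀^{Q_m} (2.468 + 0.535Q) dQ = 2.468×18.4062 + ½×0.535×18.4062² = 136.0523.

$136.052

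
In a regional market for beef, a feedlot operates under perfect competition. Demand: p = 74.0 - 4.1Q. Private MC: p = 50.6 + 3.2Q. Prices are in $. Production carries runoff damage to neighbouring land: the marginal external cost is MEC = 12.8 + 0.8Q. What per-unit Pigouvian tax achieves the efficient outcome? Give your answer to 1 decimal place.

Social marginal cost = private MC + MEC = 63.4 + 4.0Q.
Set SMC = demand: 63.4 + 4.0Q = 74.0 - 4.1Q → Q* = 1.3086.
The Pigouvian tax equals MEC at Q*: 12.8 + 0.8×1.3086 = 13.8469.

tax = $13.8 per unit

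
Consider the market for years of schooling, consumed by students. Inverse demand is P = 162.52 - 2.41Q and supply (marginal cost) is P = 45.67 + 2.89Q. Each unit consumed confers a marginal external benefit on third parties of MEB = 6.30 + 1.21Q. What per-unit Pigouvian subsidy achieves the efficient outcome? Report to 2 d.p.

Social marginal benefit = demand + MEB = 168.82 - 1.20Q.
Set SMB = MC: 168.82 - 1.20Q = 45.67 + 2.89Q → Q* = 30.1100.
The Pigouvian subsidy equals MEB at Q*: 6.30 + 1.21×30.1100 = 42.7331.

subsidy = 42.73 per unit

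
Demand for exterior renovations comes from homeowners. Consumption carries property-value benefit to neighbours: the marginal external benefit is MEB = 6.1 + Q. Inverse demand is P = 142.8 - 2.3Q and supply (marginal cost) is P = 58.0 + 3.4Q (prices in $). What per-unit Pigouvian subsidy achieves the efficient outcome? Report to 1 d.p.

Social marginal benefit = demand + MEB = 148.9 - 1.3Q.
Set SMB = MC: 148.9 - 1.3Q = 58.0 + 3.4Q → Q* = 19.3404.
The Pigouvian subsidy equals MEB at Q*: 6.1 + 1.0×19.3404 = 25.4404.

subsidy = $25.4 per unit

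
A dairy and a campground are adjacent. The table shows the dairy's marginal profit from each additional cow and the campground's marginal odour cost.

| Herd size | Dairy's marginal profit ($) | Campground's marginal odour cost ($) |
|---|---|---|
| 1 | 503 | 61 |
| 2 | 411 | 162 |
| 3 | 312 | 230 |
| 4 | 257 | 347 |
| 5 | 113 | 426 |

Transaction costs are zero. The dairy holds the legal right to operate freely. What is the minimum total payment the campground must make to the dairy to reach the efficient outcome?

Left alone the dairy would choose level 5 (marginal profit stays positive).
Efficient level: k* = 3 (marginal profit ≥ marginal odour cost through 3).
The campground must at least cover the dairy's forgone profit from cutting 5→3: 257 + 113 = 370.

$370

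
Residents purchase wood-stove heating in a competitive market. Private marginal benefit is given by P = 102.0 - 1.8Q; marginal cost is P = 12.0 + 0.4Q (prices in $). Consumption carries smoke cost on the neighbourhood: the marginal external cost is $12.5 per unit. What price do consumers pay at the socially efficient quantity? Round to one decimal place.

P = $38.6

Social marginal benefit = demand − MEC = 89.5 - 1.8Q.
Set SMB = MC: 89.5 - 1.8Q = 12.0 + 0.4Q → Q* = 35.2273.
Consumer price on the demand curve at Q*: 102.0 − 1.8×35.2273 = 38.5909.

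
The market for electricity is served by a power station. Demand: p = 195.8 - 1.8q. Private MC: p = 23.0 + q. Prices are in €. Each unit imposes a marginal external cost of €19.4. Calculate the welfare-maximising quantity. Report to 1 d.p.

q* = 54.8

Social marginal cost = private MC + MEC = 42.4 + q.
Set SMC = demand: 42.4 + q = 195.8 - 1.8q → q* = 54.7857.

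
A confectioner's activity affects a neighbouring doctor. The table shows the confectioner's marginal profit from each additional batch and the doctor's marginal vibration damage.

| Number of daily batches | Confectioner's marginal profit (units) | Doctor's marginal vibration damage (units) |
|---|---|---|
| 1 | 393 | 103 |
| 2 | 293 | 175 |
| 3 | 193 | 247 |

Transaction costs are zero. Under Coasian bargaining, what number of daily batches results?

Bargaining reaches the level where marginal profit last exceeds marginal vibration damage.
That holds through level 2 (293 ≥ 175) but not at 3 (193 < 247).

2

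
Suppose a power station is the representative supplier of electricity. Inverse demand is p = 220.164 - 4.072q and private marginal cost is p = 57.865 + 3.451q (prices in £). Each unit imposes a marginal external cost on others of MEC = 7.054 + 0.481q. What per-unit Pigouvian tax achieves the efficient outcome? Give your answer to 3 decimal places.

Social marginal cost = private MC + MEC = 64.919 + 3.932q.
Set SMC = demand: 64.919 + 3.932q = 220.164 - 4.072q → q* = 19.3959.
The Pigouvian tax equals MEC at q*: 7.054 + 0.481×19.3959 = 16.3834.

tax = £16.383 per unit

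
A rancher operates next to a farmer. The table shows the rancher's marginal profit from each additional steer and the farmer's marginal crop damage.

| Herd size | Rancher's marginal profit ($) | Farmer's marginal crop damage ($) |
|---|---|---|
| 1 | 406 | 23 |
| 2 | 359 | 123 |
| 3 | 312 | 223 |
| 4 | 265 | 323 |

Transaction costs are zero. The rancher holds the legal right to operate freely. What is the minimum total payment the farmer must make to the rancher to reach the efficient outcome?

Left alone the rancher would choose level 4 (marginal profit stays positive).
Efficient level: k* = 3 (marginal profit ≥ marginal crop damage through 3).
The farmer must at least cover the rancher's forgone profit from cutting 4→3: 265 = 265.

$265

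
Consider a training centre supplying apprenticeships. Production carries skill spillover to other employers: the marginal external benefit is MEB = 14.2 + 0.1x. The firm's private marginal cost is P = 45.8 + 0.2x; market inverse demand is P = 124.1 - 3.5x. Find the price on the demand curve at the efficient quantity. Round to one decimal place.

Social marginal cost = private MC − MEB = 31.6 + 0.1x.
Set SMC = demand: 31.6 + 0.1x = 124.1 - 3.5x → x* = 25.6944.
Consumer price on the demand curve at x*: 124.1 − 3.5×25.6944 = 34.1696.

P = 34.2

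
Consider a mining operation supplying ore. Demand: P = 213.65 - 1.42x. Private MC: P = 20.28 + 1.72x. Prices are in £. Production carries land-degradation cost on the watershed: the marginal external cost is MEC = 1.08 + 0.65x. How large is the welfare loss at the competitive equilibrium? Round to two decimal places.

Market equilibrium (private): 20.28 + 1.72x = 213.65 - 1.42x → x_m = 61.5828.
Social marginal cost = private MC + MEC = 21.36 + 2.37x.
Set SMC = demand: 21.36 + 2.37x = 213.65 - 1.42x → x* = 50.7361.
Between x* and x_m the wedge SMC − demand runs linearly from 0 to MEC(x_m), so the loss is a triangle.
DWL = ½ × 10.8467 × 41.1088 = 222.9474.

DWL = £222.95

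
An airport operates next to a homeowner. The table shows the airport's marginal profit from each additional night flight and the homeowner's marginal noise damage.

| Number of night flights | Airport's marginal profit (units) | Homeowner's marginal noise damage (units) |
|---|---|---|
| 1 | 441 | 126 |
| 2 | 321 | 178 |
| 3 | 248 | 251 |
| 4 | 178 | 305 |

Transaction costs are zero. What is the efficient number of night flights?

2

Bargaining reaches the level where marginal profit last exceeds marginal noise damage.
That holds through level 2 (321 ≥ 178) but not at 3 (248 < 251).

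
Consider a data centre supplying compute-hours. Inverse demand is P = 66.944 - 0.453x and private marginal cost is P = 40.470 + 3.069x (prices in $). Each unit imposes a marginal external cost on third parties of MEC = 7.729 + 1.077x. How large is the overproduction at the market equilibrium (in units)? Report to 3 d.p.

Market equilibrium (private): 40.470 + 3.069x = 66.944 - 0.453x → x_m = 7.5168.
Social marginal cost = private MC + MEC = 48.199 + 4.146x.
Set SMC = demand: 48.199 + 4.146x = 66.944 - 0.453x → x* = 4.0759.
Gap = |7.5168 − 4.0759| = 3.4409.

3.441 units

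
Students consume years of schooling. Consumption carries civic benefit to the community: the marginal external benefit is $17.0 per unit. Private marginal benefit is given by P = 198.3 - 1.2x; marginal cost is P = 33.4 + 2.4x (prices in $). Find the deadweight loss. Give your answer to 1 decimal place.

DWL = $40.1

Market equilibrium (private): 33.4 + 2.4x = 198.3 - 1.2x → x_m = 45.8056.
Social marginal benefit = demand + MEB = 215.3 - 1.2x.
Set SMB = MC: 215.3 - 1.2x = 33.4 + 2.4x → x* = 50.5278.
Between x* and x_m the wedge SMB − MC runs linearly from 0 to MEB(x_m), so the loss is a triangle.
DWL = ½ × 4.7222 × 17.0000 = 40.1387.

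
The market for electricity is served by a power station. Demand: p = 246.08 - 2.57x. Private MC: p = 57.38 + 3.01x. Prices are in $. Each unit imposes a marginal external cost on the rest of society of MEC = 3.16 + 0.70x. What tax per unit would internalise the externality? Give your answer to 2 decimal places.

Social marginal cost = private MC + MEC = 60.54 + 3.71x.
Set SMC = demand: 60.54 + 3.71x = 246.08 - 2.57x → x* = 29.5446.
The Pigouvian tax equals MEC at x*: 3.16 + 0.70×29.5446 = 23.8412.

tax = $23.84 per unit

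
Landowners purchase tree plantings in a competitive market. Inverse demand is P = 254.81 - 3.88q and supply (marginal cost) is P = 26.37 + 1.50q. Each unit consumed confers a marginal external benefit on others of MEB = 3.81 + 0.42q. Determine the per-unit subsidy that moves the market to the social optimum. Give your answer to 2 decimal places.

Social marginal benefit = demand + MEB = 258.62 - 3.46q.
Set SMB = MC: 258.62 - 3.46q = 26.37 + 1.50q → q* = 46.8246.
The Pigouvian subsidy equals MEB at q*: 3.81 + 0.42×46.8246 = 23.4763.

subsidy = 23.48 per unit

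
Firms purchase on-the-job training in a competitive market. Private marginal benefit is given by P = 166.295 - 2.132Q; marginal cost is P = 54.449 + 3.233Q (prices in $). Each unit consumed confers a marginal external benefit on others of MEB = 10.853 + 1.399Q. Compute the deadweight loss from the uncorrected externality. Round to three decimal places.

DWL = $201.901

Market equilibrium (private): 54.449 + 3.233Q = 166.295 - 2.132Q → Q_m = 20.8473.
Social marginal benefit = demand + MEB = 177.148 - 0.733Q.
Set SMB = MC: 177.148 - 0.733Q = 54.449 + 3.233Q → Q* = 30.9377.
Height of the DWL triangle at Q_m is SMB(Q_m) − MC(Q_m) = MEB(Q_m) = 40.0184.
DWL = ½ × 10.0904 × 40.0184 = 201.9008.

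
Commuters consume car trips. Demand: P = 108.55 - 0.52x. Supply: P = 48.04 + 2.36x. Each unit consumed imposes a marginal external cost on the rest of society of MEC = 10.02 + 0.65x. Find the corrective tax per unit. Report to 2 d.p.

Social marginal benefit = demand − MEC = 98.53 - 1.17x.
Set SMB = MC: 98.53 - 1.17x = 48.04 + 2.36x → x* = 14.3031.
The Pigouvian tax equals MEC at x*: 10.02 + 0.65×14.3031 = 19.3170.

tax = 19.32 per unit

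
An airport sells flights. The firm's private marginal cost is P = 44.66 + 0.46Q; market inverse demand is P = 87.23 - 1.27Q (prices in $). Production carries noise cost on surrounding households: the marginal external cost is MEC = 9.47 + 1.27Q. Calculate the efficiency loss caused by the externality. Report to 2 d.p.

DWL = $276.36

Market equilibrium (private): 44.66 + 0.46Q = 87.23 - 1.27Q → Q_m = 24.6069.
Social marginal cost = private MC + MEC = 54.13 + 1.73Q.
Set SMC = demand: 54.13 + 1.73Q = 87.23 - 1.27Q → Q* = 11.0333.
The welfare-loss triangle has base |Q_m − Q*| and height MEC(Q_m) (the vertical gap between SMC and demand is zero at Q* and MEC at Q_m).
DWL = ½ × 13.5736 × 40.7208 = 276.3639.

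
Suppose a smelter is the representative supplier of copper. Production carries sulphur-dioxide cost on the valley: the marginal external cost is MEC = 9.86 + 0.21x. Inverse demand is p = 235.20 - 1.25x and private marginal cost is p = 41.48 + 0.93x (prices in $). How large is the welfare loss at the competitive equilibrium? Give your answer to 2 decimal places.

Market equilibrium (private): 41.48 + 0.93x = 235.20 - 1.25x → x_m = 88.8624.
Social marginal cost = private MC + MEC = 51.34 + 1.14x.
Set SMC = demand: 51.34 + 1.14x = 235.20 - 1.25x → x* = 76.9289.
The loss is the area between SMC and demand from x* to x_m; with linear curves that's a triangle of height MEC(x_m).
DWL = ½ × 11.9335 × 28.5211 = 170.1783.

DWL = $170.18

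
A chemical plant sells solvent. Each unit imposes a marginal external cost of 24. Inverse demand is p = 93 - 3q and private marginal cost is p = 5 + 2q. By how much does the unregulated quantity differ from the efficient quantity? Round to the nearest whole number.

Market equilibrium (private): 5 + 2q = 93 - 3q → q_m = 17.6000.
Social marginal cost = private MC + MEC = 29 + 2q.
Set SMC = demand: 29 + 2q = 93 - 3q → q* = 12.8000.
Gap = |17.6000 − 12.8000| = 4.8000.

5 units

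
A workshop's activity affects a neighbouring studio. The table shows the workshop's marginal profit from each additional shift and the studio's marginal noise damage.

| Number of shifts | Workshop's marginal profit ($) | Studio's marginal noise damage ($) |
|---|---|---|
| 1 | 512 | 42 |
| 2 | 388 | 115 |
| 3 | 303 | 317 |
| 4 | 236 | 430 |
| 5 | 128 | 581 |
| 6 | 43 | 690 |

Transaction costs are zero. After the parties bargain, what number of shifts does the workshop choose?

2

Bargaining reaches the level where marginal profit last exceeds marginal noise damage.
That holds through level 2 (388 ≥ 115) but not at 3 (303 < 317).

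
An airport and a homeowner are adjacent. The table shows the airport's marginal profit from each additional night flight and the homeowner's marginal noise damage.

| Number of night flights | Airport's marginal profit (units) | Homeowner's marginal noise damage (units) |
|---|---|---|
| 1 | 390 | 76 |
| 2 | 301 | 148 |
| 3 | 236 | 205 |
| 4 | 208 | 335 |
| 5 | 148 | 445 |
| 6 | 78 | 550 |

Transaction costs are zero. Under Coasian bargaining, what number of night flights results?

3

Bargaining reaches the level where marginal profit last exceeds marginal noise damage.
That holds through level 3 (236 ≥ 205) but not at 4 (208 < 335).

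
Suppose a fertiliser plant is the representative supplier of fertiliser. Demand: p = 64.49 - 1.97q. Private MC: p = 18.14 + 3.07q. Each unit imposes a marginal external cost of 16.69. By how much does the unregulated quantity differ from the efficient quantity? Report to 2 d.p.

Market equilibrium (private): 18.14 + 3.07q = 64.49 - 1.97q → q_m = 9.1964.
Social marginal cost = private MC + MEC = 34.83 + 3.07q.
Set SMC = demand: 34.83 + 3.07q = 64.49 - 1.97q → q* = 5.8849.
Gap = |9.1964 − 5.8849| = 3.3115.

3.31 units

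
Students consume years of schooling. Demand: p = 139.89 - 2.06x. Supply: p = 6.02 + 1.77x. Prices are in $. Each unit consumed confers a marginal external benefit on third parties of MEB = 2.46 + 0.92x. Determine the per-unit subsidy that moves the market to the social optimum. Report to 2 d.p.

Social marginal benefit = demand + MEB = 142.35 - 1.14x.
Set SMB = MC: 142.35 - 1.14x = 6.02 + 1.77x → x* = 46.8488.
The Pigouvian subsidy equals MEB at x*: 2.46 + 0.92×46.8488 = 45.5609.

subsidy = $45.56 per unit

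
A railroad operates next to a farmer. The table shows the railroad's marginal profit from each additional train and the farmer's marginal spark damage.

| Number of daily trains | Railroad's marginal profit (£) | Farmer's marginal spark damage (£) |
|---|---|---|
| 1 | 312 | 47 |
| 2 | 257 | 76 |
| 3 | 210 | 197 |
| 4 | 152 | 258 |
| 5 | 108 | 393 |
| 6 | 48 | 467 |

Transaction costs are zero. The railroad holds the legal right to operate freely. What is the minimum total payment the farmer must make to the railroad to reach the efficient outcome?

£308

Left alone the railroad would choose level 6 (marginal profit stays positive).
Efficient level: k* = 3 (marginal profit ≥ marginal spark damage through 3).
The farmer must at least cover the railroad's forgone profit from cutting 6→3: 152 + 108 + 48 = 308.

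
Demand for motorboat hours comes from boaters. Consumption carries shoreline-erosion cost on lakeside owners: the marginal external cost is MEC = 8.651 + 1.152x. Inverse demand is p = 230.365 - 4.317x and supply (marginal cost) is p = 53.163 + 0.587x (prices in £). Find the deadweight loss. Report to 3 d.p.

Market equilibrium (private): 53.163 + 0.587x = 230.365 - 4.317x → x_m = 36.1342.
Social marginal benefit = demand − MEC = 221.714 - 5.469x.
Set SMB = MC: 221.714 - 5.469x = 53.163 + 0.587x → x* = 27.8321.
Height of the DWL triangle at x_m is MC(x_m) − SMB(x_m) = MEC(x_m) = 50.2776.
DWL = ½ × 8.3021 × 50.2776 = 208.7048.

DWL = £208.705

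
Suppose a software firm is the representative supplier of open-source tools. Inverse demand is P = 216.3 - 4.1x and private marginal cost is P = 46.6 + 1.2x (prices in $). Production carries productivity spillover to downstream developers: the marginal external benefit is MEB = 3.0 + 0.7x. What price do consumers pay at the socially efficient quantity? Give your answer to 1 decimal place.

P = $62.4

Social marginal cost = private MC − MEB = 43.6 + 0.5x.
Set SMC = demand: 43.6 + 0.5x = 216.3 - 4.1x → x* = 37.5435.
Consumer price on the demand curve at x*: 216.3 − 4.1×37.5435 = 62.3717.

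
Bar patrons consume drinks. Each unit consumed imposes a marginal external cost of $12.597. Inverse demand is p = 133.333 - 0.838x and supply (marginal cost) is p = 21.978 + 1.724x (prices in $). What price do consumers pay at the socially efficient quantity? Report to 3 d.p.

Social marginal benefit = demand − MEC = 120.736 - 0.838x.
Set SMB = MC: 120.736 - 0.838x = 21.978 + 1.724x → x* = 38.5472.
Consumer price on the demand curve at x*: 133.333 − 0.838×38.5472 = 101.0304.

P = $101.030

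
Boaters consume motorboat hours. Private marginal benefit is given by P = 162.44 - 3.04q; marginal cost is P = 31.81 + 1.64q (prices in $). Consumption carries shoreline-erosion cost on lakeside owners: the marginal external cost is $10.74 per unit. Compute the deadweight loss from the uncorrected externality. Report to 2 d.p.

Market equilibrium (private): 31.81 + 1.64q = 162.44 - 3.04q → q_m = 27.9124.
Social marginal benefit = demand − MEC = 151.70 - 3.04q.
Set SMB = MC: 151.70 - 3.04q = 31.81 + 1.64q → q* = 25.6175.
Between q* and q_m the wedge MC − SMB runs linearly from 0 to MEC(q_m), so the loss is a triangle.
DWL = ½ × 2.2949 × 10.7400 = 12.3236.

DWL = $12.32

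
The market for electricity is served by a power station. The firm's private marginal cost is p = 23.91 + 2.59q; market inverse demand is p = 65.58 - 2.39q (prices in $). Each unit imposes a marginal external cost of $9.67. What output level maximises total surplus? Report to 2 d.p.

Social marginal cost = private MC + MEC = 33.58 + 2.59q.
Set SMC = demand: 33.58 + 2.59q = 65.58 - 2.39q → q* = 6.4257.

q* = 6.43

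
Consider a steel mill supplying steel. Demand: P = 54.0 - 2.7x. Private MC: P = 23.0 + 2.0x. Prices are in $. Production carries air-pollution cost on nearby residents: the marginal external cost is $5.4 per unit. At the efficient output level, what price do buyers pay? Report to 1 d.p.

Social marginal cost = private MC + MEC = 28.4 + 2.0x.
Set SMC = demand: 28.4 + 2.0x = 54.0 - 2.7x → x* = 5.4468.
Consumer price on the demand curve at x*: 54.0 − 2.7×5.4468 = 39.2936.

P = $39.3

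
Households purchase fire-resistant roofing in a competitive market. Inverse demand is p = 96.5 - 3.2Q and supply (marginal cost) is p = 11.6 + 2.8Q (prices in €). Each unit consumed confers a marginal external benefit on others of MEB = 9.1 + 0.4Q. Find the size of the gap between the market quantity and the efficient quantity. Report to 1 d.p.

Market equilibrium (private): 11.6 + 2.8Q = 96.5 - 3.2Q → Q_m = 14.1500.
Social marginal benefit = demand + MEB = 105.6 - 2.8Q.
Set SMB = MC: 105.6 - 2.8Q = 11.6 + 2.8Q → Q* = 16.7857.
Gap = |14.1500 − 16.7857| = 2.6357.

2.6 units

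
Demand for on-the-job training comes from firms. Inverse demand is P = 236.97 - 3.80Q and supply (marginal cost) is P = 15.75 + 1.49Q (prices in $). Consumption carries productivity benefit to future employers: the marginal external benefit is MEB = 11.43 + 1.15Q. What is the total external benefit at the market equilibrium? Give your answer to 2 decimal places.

Market equilibrium (private): 15.75 + 1.49Q = 236.97 - 3.80Q → Q_m = 41.8185.
Total external benefit = ∫₀^{Q_m} (11.43 + 1.15Q) dQ = 11.43×41.8185 + ½×1.15×41.8185² = 1483.5379.

$1483.54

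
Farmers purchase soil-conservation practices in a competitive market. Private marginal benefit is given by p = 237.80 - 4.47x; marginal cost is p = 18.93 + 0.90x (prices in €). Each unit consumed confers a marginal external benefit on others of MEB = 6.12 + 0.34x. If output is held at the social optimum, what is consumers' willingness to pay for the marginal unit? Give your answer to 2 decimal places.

P = €37.86

Social marginal benefit = demand + MEB = 243.92 - 4.13x.
Set SMB = MC: 243.92 - 4.13x = 18.93 + 0.90x → x* = 44.7296.
Consumer price on the demand curve at x*: 237.80 − 4.47×44.7296 = 37.8587.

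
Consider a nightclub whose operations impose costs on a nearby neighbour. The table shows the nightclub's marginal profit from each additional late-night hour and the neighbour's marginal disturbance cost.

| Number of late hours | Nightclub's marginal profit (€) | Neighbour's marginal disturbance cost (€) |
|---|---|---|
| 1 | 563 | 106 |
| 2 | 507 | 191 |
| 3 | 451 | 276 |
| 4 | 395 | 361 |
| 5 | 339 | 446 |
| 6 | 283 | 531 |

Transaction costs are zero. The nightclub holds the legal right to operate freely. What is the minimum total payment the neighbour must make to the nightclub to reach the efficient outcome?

€622

Left alone the nightclub would choose level 6 (marginal profit stays positive).
Efficient level: k* = 4 (marginal profit ≥ marginal disturbance cost through 4).
The neighbour must at least cover the nightclub's forgone profit from cutting 6→4: 339 + 283 = 622.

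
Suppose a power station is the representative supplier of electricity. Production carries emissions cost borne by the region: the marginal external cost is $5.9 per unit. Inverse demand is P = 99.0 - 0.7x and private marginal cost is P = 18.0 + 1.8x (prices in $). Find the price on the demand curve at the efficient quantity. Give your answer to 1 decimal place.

P = $78.0

Social marginal cost = private MC + MEC = 23.9 + 1.8x.
Set SMC = demand: 23.9 + 1.8x = 99.0 - 0.7x → x* = 30.0400.
Consumer price on the demand curve at x*: 99.0 − 0.7×30.0400 = 77.9720.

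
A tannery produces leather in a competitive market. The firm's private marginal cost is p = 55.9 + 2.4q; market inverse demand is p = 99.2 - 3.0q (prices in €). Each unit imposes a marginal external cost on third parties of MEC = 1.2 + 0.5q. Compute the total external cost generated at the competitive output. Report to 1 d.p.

€25.7

Market equilibrium (private): 55.9 + 2.4q = 99.2 - 3.0q → q_m = 8.0185.
Total external cost = ∫₀^{q_m} (1.2 + 0.5q) dq = 1.2×8.0185 + ½×0.5×8.0185² = 25.6963.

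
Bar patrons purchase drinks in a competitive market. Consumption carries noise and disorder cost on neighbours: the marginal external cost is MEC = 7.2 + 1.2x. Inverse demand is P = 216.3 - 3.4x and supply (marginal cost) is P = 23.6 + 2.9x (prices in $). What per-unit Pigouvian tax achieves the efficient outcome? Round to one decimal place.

tax = $36.9 per unit

Social marginal benefit = demand − MEC = 209.1 - 4.6x.
Set SMB = MC: 209.1 - 4.6x = 23.6 + 2.9x → x* = 24.7333.
The Pigouvian tax equals MEC at x*: 7.2 + 1.2×24.7333 = 36.8800.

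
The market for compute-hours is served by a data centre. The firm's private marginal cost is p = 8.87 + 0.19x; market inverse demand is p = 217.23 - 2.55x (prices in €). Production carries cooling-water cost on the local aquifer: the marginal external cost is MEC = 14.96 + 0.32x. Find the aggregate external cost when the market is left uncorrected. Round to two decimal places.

Market equilibrium (private): 8.87 + 0.19x = 217.23 - 2.55x → x_m = 76.0438.
Total external cost = ∫₀^{x_m} (14.96 + 0.32x) dx = 14.96×76.0438 + ½×0.32×76.0438² = 2062.8408.

€2062.84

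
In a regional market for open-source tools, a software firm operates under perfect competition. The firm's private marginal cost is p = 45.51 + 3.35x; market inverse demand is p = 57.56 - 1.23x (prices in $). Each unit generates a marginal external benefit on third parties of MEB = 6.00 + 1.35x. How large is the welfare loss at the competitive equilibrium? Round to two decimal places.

Market equilibrium (private): 45.51 + 3.35x = 57.56 - 1.23x → x_m = 2.6310.
Social marginal cost = private MC − MEB = 39.51 + 2.00x.
Set SMC = demand: 39.51 + 2.00x = 57.56 - 1.23x → x* = 5.5882.
Between x* and x_m the wedge demand − SMC runs linearly from 0 to MEB(x_m), so the loss is a triangle.
DWL = ½ × 2.9572 × 9.5519 = 14.1234.

DWL = $14.12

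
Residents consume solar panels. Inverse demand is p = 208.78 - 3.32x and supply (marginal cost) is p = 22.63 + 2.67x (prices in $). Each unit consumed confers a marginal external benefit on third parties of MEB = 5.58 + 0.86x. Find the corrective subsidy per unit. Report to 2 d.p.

Social marginal benefit = demand + MEB = 214.36 - 2.46x.
Set SMB = MC: 214.36 - 2.46x = 22.63 + 2.67x → x* = 37.3743.
The Pigouvian subsidy equals MEB at x*: 5.58 + 0.86×37.3743 = 37.7219.

subsidy = $37.72 per unit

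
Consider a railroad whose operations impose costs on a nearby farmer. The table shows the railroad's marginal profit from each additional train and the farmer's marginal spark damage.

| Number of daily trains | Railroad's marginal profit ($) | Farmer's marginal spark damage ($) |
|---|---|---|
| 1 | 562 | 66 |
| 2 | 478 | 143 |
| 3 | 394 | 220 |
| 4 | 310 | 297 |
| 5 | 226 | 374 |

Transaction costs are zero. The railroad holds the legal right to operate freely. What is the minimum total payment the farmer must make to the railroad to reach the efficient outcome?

$226

Left alone the railroad would choose level 5 (marginal profit stays positive).
Efficient level: k* = 4 (marginal profit ≥ marginal spark damage through 4).
The farmer must at least cover the railroad's forgone profit from cutting 5→4: 226 = 226.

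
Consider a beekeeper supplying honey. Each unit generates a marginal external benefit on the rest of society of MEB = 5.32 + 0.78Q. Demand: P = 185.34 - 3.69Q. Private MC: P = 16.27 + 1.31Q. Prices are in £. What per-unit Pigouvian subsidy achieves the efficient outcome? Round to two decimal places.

Social marginal cost = private MC − MEB = 10.95 + 0.53Q.
Set SMC = demand: 10.95 + 0.53Q = 185.34 - 3.69Q → Q* = 41.3246.
The Pigouvian subsidy equals MEB at Q*: 5.32 + 0.78×41.3246 = 37.5532.

subsidy = £37.55 per unit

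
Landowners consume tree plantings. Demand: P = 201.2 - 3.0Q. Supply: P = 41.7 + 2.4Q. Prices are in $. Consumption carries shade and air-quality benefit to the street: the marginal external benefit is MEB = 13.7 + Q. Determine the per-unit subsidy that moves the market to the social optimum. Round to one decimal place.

subsidy = $53.1 per unit

Social marginal benefit = demand + MEB = 214.9 - 2.0Q.
Set SMB = MC: 214.9 - 2.0Q = 41.7 + 2.4Q → Q* = 39.3636.
The Pigouvian subsidy equals MEB at Q*: 13.7 + 1.0×39.3636 = 53.0636.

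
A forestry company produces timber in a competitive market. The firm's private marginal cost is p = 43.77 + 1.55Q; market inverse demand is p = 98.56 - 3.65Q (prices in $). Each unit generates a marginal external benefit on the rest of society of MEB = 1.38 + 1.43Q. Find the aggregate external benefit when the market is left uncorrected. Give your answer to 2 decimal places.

$93.92

Market equilibrium (private): 43.77 + 1.55Q = 98.56 - 3.65Q → Q_m = 10.5365.
Total external benefit = ∫₀^{Q_m} (1.38 + 1.43Q) dQ = 1.38×10.5365 + ½×1.43×10.5365² = 93.9181.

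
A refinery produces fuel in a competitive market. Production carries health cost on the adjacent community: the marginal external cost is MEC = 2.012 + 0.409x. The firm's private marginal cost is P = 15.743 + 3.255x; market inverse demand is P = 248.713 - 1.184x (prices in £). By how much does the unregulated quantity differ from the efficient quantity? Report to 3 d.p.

Market equilibrium (private): 15.743 + 3.255x = 248.713 - 1.184x → x_m = 52.4825.
Social marginal cost = private MC + MEC = 17.755 + 3.664x.
Set SMC = demand: 17.755 + 3.664x = 248.713 - 1.184x → x* = 47.6399.
Gap = |52.4825 − 47.6399| = 4.8426.

4.843 units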